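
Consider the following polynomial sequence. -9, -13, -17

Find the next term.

Δ: -4  -4
First differences constant at -4.
-17 − 4 = -21

-21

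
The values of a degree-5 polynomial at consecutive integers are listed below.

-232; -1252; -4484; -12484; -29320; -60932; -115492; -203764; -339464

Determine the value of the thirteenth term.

-1754344

Δ: -1020, -3232, -8000, -16836, -31612, -54560, -88272, -135700
Δ²: -2212, -4768, -8836, -14776, -22948, -33712, -47428
Δ³: -2556, -4068, -5940, -8172, -10764, -13716
Δ⁴: -1512, -1872, -2232, -2592, -2952
Δ⁵: -360, -360, -360, -360
Fifth differences constant at -360.
-2952 − 360 = -3312;  -13716 − 3312 = -17028;  -47428 − 17028 = -64456;  -135700 − 64456 = -200156;  -339464 − 200156 = -539620
-3312 − 360 = -3672;  -17028 − 3672 = -20700;  -64456 − 20700 = -85156;  -200156 − 85156 = -285312;  -539620 − 285312 = -824932
-3672 − 360 = -4032;  -20700 − 4032 = -24732;  -85156 − 24732 = -109888;  -285312 − 109888 = -395200;  -824932 − 395200 = -1220132
-4032 − 360 = -4392;  -24732 − 4392 = -29124;  -109888 − 29124 = -139012;  -395200 − 139012 = -534212;  -1220132 − 534212 = -1754344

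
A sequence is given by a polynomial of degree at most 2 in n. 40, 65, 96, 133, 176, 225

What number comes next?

280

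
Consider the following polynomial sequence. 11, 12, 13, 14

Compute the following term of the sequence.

First differences: 1, 1, 1
Constant first difference = 1, so extend:
14 + 1 = 15

15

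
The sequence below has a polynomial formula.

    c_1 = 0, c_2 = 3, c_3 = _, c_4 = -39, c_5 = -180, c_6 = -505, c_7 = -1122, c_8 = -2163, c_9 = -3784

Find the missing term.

Using the last 6 terms:
Δ: -141  -325  -617  -1041  -1621
Δ²: -184  -292  -424  -580
Δ³: -108  -132  -156
Δ⁴: -24  -24
Constant fourth difference = -24.
Extend backward: -108 + 24 = -84;  -184 + 84 = -100;  -141 + 100 = -41;  -39 + 41 = 2

2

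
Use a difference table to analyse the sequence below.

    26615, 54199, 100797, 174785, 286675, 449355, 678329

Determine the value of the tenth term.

1962335

First differences: 27584 , 46598 , 73988 , 111890 , 162680 , 228974
Second differences: 19014 , 27390 , 37902 , 50790 , 66294
Third differences: 8376 , 10512 , 12888 , 15504
Fourth differences: 2136 , 2376 , 2616
Fifth differences: 240 , 240
Fifth differences constant at 240.
2616 + 240 = 2856;  15504 + 2856 = 18360;  66294 + 18360 = 84654;  228974 + 84654 = 313628;  678329 + 313628 = 991957
2856 + 240 = 3096;  18360 + 3096 = 21456;  84654 + 21456 = 106110;  313628 + 106110 = 419738;  991957 + 419738 = 1411695
3096 + 240 = 3336;  21456 + 3336 = 24792;  106110 + 24792 = 130902;  419738 + 130902 = 550640;  1411695 + 550640 = 1962335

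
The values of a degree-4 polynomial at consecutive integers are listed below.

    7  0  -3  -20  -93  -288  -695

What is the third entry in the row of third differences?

-66

Δ: -7, -3, -17, -73, -195, -407
Δ²: 4, -14, -56, -122, -212
Δ³: -18, -42, -66, -90
Δ⁴: -24, -24, -24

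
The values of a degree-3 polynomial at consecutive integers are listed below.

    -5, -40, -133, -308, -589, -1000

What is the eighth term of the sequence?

D1: -35, -93, -175, -281, -411
D2: -58, -82, -106, -130
D3: -24, -24, -24
The third differences are constant (-24).
-130 − 24 = -154;  -411 − 154 = -565;  -1000 − 565 = -1565
-154 − 24 = -178;  -565 − 178 = -743;  -1565 − 743 = -2308

-2308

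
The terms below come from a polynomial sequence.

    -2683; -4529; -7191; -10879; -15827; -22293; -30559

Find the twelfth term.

-110439

D1: -1846 , -2662 , -3688 , -4948 , -6466 , -8266
D2: -816 , -1026 , -1260 , -1518 , -1800
D3: -210 , -234 , -258 , -282
D4: -24 , -24 , -24
Constant fourth difference = -24, so extend:
-282 − 24 = -306;  -1800 − 306 = -2106;  -8266 − 2106 = -10372;  -30559 − 10372 = -40931
-306 − 24 = -330;  -2106 − 330 = -2436;  -10372 − 2436 = -12808;  -40931 − 12808 = -53739
-330 − 24 = -354;  -2436 − 354 = -2790;  -12808 − 2790 = -15598;  -53739 − 15598 = -69337
-354 − 24 = -378;  -2790 − 378 = -3168;  -15598 − 3168 = -18766;  -69337 − 18766 = -88103
-378 − 24 = -402;  -3168 − 402 = -3570;  -18766 − 3570 = -22336;  -88103 − 22336 = -110439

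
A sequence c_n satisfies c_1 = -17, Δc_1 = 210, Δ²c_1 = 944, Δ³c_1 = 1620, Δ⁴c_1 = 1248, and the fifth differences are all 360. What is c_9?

226335

Build the table forward from the leading diagonal:
D5: 360  360  360  360  360  360  360  360  360
D4: 1248  1608  1968  2328  2688  3048  3408  3768  4128
D3: 1620  2868  4476  6444  8772  11460  14508  17916  21684
D2: 944  2564  5432  9908  16352  25124  36584  51092  69008
D1: 210  1154  3718  9150  19058  35410  60534  97118  148210
c: -17  193  1347  5065  14215  33273  68683  129217  226335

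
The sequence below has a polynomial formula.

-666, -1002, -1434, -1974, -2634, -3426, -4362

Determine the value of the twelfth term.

D1: -336  -432  -540  -660  -792  -936
D2: -96  -108  -120  -132  -144
D3: -12  -12  -12  -12
The third differences are constant (-12).
-144 − 12 = -156;  -936 − 156 = -1092;  -4362 − 1092 = -5454
-156 − 12 = -168;  -1092 − 168 = -1260;  -5454 − 1260 = -6714
-168 − 12 = -180;  -1260 − 180 = -1440;  -6714 − 1440 = -8154
-180 − 12 = -192;  -1440 − 192 = -1632;  -8154 − 1632 = -9786
-192 − 12 = -204;  -1632 − 204 = -1836;  -9786 − 1836 = -11622

-11622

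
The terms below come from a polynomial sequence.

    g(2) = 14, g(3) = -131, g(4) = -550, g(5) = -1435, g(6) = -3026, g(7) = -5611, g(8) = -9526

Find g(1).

29

-145  -419  -885  -1591  -2585  -3915
-274  -466  -706  -994  -1330
-192  -240  -288  -336
-48  -48  -48
The fourth differences are constant at -48.
Work back: -192 + 48 = -144;  -274 + 144 = -130;  -145 + 130 = -15;  14 + 15 = 29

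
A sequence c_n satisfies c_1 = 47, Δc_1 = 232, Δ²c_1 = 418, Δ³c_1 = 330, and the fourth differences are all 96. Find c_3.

929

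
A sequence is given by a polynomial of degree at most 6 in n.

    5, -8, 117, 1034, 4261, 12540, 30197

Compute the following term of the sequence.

63502

Δ: -13, 125, 917, 3227, 8279, 17657
Δ²: 138, 792, 2310, 5052, 9378
Δ³: 654, 1518, 2742, 4326
Δ⁴: 864, 1224, 1584
Δ⁵: 360, 360
The fifth differences are constant (360).
1584 + 360 = 1944;  4326 + 1944 = 6270;  9378 + 6270 = 15648;  17657 + 15648 = 33305;  30197 + 33305 = 63502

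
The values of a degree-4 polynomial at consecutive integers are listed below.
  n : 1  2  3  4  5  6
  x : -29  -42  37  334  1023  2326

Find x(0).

-2

D1: -13  79  297  689  1303
D2: 92  218  392  614
D3: 126  174  222
D4: 48  48
The fourth differences are constant at 48.
Work back: 126 − 48 = 78;  92 − 78 = 14;  -13 − 14 = -27;  -29 + 27 = -2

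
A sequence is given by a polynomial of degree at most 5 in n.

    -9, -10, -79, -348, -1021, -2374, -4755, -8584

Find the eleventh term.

Δ: -1 , -69 , -269 , -673 , -1353 , -2381 , -3829
Δ²: -68 , -200 , -404 , -680 , -1028 , -1448
Δ³: -132 , -204 , -276 , -348 , -420
Δ⁴: -72 , -72 , -72 , -72
The fourth differences are constant (-72).
-420 − 72 = -492;  -1448 − 492 = -1940;  -3829 − 1940 = -5769;  -8584 − 5769 = -14353
-492 − 72 = -564;  -1940 − 564 = -2504;  -5769 − 2504 = -8273;  -14353 − 8273 = -22626
-564 − 72 = -636;  -2504 − 636 = -3140;  -8273 − 3140 = -11413;  -22626 − 11413 = -34039

-34039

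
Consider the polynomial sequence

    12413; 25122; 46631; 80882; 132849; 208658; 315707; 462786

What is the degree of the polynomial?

D1: 12709, 21509, 34251, 51967, 75809, 107049, 147079
D2: 8800, 12742, 17716, 23842, 31240, 40030
D3: 3942, 4974, 6126, 7398, 8790
D4: 1032, 1152, 1272, 1392
D5: 120, 120, 120
The fifth differences are constant, so the polynomial has degree 5.

5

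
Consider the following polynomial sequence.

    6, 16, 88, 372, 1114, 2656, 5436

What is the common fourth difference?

96

Δ: 10, 72, 284, 742, 1542, 2780
Δ²: 62, 212, 458, 800, 1238
Δ³: 150, 246, 342, 438
Δ⁴: 96, 96, 96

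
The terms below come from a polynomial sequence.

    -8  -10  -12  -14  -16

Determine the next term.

-18

D1: -2, -2, -2, -2
First differences constant at -2.
-16 − 2 = -18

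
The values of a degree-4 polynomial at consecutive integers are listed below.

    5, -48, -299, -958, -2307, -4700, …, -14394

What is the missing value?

-8563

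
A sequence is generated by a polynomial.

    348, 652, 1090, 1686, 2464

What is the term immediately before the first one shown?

Δ: 304, 438, 596, 778
Δ²: 134, 158, 182
Δ³: 24, 24
The third differences are constant at 24.
Work back: 134 − 24 = 110;  304 − 110 = 194;  348 − 194 = 154

154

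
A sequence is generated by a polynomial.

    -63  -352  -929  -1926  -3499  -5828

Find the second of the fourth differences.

-24

Δ: -289, -577, -997, -1573, -2329
Δ²: -288, -420, -576, -756
Δ³: -132, -156, -180
Δ⁴: -24, -24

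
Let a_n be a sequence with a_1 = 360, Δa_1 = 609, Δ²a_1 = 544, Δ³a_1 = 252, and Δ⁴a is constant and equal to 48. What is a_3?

Build the table forward from the leading diagonal:
Δ⁴: 48  48  48
Δ³: 252  300  348
Δ²: 544  796  1096
Δ: 609  1153  1949
a: 360  969  2122

2122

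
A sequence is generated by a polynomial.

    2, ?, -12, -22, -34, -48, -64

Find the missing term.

-4

Using the last 5 terms:
Δ: -10, -12, -14, -16
Δ²: -2, -2, -2
Constant second difference = -2.
Extend backward: -10 + 2 = -8;  -12 + 8 = -4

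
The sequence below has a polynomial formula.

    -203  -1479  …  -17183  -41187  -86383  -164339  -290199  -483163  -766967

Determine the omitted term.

-5899

Using the last 7 terms:
First differences: -24004  -45196  -77956  -125860  -192964  -283804
Second differences: -21192  -32760  -47904  -67104  -90840
Third differences: -11568  -15144  -19200  -23736
Fourth differences: -3576  -4056  -4536
Fifth differences: -480  -480
Constant fifth difference = -480.
Extend backward: -3576 + 480 = -3096;  -11568 + 3096 = -8472;  -21192 + 8472 = -12720;  -24004 + 12720 = -11284;  -17183 + 11284 = -5899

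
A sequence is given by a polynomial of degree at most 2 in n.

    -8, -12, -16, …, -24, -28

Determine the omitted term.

-20

Using the first 3 terms:
First differences: -4, -4
Constant first difference = -4.
Extend forward: -16 − 4 = -20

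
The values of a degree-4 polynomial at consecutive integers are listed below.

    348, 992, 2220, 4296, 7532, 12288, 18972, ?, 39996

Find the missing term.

28040

Using the first 7 terms:
D1: 644  1228  2076  3236  4756  6684
D2: 584  848  1160  1520  1928
D3: 264  312  360  408
D4: 48  48  48
Constant fourth difference = 48.
Extend forward: 408 + 48 = 456;  1928 + 456 = 2384;  6684 + 2384 = 9068;  18972 + 9068 = 28040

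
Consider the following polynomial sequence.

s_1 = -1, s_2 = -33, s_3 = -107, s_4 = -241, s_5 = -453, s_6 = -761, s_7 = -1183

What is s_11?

-4371

D1: -32, -74, -134, -212, -308, -422
D2: -42, -60, -78, -96, -114
D3: -18, -18, -18, -18
Constant third difference = -18, so extend:
-114 − 18 = -132;  -422 − 132 = -554;  -1183 − 554 = -1737
-132 − 18 = -150;  -554 − 150 = -704;  -1737 − 704 = -2441
-150 − 18 = -168;  -704 − 168 = -872;  -2441 − 872 = -3313
-168 − 18 = -186;  -872 − 186 = -1058;  -3313 − 1058 = -4371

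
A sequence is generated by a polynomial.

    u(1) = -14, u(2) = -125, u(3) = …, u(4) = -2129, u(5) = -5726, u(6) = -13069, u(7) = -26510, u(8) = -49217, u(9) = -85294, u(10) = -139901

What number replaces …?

Using the last 7 terms:
-3597, -7343, -13441, -22707, -36077, -54607
-3746, -6098, -9266, -13370, -18530
-2352, -3168, -4104, -5160
-816, -936, -1056
-120, -120
Constant fifth difference = -120.
Extend backward: -816 + 120 = -696;  -2352 + 696 = -1656;  -3746 + 1656 = -2090;  -3597 + 2090 = -1507;  -2129 + 1507 = -622

-622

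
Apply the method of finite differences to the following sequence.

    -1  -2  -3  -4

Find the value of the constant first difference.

First differences: -1, -1, -1

-1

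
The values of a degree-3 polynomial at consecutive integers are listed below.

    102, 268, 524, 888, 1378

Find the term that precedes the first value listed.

D1: 166, 256, 364, 490
D2: 90, 108, 126
D3: 18, 18
The third differences are constant at 18.
Work back: 90 − 18 = 72;  166 − 72 = 94;  102 − 94 = 8

8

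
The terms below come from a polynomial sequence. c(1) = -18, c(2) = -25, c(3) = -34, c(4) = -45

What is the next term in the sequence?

-58

Δ: -7, -9, -11
Δ²: -2, -2
Constant second difference = -2, so extend:
-11 − 2 = -13;  -45 − 13 = -58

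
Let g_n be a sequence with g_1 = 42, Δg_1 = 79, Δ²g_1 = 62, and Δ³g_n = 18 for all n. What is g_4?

483

Build the table forward from the leading diagonal:
Third differences: 18  18  18  18
Second differences: 62  80  98  116
First differences: 79  141  221  319
g: 42  121  262  483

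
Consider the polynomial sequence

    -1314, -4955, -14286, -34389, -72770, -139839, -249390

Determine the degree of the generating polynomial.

5

First differences: -3641, -9331, -20103, -38381, -67069, -109551
Second differences: -5690, -10772, -18278, -28688, -42482
Third differences: -5082, -7506, -10410, -13794
Fourth differences: -2424, -2904, -3384
Fifth differences: -480, -480
The fifth differences are constant, so the polynomial has degree 5.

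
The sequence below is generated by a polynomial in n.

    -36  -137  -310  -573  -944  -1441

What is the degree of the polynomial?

3

Δ: -101, -173, -263, -371, -497
Δ²: -72, -90, -108, -126
Δ³: -18, -18, -18
The third differences are constant, so the polynomial has degree 3.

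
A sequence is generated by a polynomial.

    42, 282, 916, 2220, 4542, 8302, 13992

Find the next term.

Δ: 240  634  1304  2322  3760  5690
Δ²: 394  670  1018  1438  1930
Δ³: 276  348  420  492
Δ⁴: 72  72  72
Constant fourth difference = 72, so extend:
492 + 72 = 564;  1930 + 564 = 2494;  5690 + 2494 = 8184;  13992 + 8184 = 22176

22176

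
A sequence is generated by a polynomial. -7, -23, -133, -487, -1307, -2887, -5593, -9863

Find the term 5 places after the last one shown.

-75043

Δ: -16, -110, -354, -820, -1580, -2706, -4270
Δ²: -94, -244, -466, -760, -1126, -1564
Δ³: -150, -222, -294, -366, -438
Δ⁴: -72, -72, -72, -72
Constant fourth difference = -72, so extend:
-438 − 72 = -510;  -1564 − 510 = -2074;  -4270 − 2074 = -6344;  -9863 − 6344 = -16207
-510 − 72 = -582;  -2074 − 582 = -2656;  -6344 − 2656 = -9000;  -16207 − 9000 = -25207
-582 − 72 = -654;  -2656 − 654 = -3310;  -9000 − 3310 = -12310;  -25207 − 12310 = -37517
-654 − 72 = -726;  -3310 − 726 = -4036;  -12310 − 4036 = -16346;  -37517 − 16346 = -53863
-726 − 72 = -798;  -4036 − 798 = -4834;  -16346 − 4834 = -21180;  -53863 − 21180 = -75043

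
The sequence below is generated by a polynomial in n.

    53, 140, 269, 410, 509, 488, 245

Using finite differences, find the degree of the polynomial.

4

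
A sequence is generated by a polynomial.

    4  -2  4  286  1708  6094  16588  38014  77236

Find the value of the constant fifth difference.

360

Δ: -6, 6, 282, 1422, 4386, 10494, 21426, 39222
Δ²: 12, 276, 1140, 2964, 6108, 10932, 17796
Δ³: 264, 864, 1824, 3144, 4824, 6864
Δ⁴: 600, 960, 1320, 1680, 2040
Δ⁵: 360, 360, 360, 360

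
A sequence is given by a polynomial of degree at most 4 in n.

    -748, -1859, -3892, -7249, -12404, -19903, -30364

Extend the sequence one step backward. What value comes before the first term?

-229

Δ: -1111  -2033  -3357  -5155  -7499  -10461
Δ²: -922  -1324  -1798  -2344  -2962
Δ³: -402  -474  -546  -618
Δ⁴: -72  -72  -72
The fourth differences are constant at -72.
Work back: -402 + 72 = -330;  -922 + 330 = -592;  -1111 + 592 = -519;  -748 + 519 = -229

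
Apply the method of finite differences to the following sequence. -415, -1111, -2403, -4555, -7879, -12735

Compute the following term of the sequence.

-19531

Δ: -696, -1292, -2152, -3324, -4856
Δ²: -596, -860, -1172, -1532
Δ³: -264, -312, -360
Δ⁴: -48, -48
The fourth differences are constant (-48).
-360 − 48 = -408;  -1532 − 408 = -1940;  -4856 − 1940 = -6796;  -12735 − 6796 = -19531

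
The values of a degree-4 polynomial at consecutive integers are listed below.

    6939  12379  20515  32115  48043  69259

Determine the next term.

96819

D1: 5440, 8136, 11600, 15928, 21216
D2: 2696, 3464, 4328, 5288
D3: 768, 864, 960
D4: 96, 96
Fourth differences constant at 96.
960 + 96 = 1056;  5288 + 1056 = 6344;  21216 + 6344 = 27560;  69259 + 27560 = 96819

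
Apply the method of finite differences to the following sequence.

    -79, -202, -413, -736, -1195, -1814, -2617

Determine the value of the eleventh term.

-8149

Δ: -123 , -211 , -323 , -459 , -619 , -803
Δ²: -88 , -112 , -136 , -160 , -184
Δ³: -24 , -24 , -24 , -24
Third differences constant at -24.
-184 − 24 = -208;  -803 − 208 = -1011;  -2617 − 1011 = -3628
-208 − 24 = -232;  -1011 − 232 = -1243;  -3628 − 1243 = -4871
-232 − 24 = -256;  -1243 − 256 = -1499;  -4871 − 1499 = -6370
-256 − 24 = -280;  -1499 − 280 = -1779;  -6370 − 1779 = -8149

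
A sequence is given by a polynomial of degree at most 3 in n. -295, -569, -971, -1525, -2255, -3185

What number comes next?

-4339

Δ: -274  -402  -554  -730  -930
Δ²: -128  -152  -176  -200
Δ³: -24  -24  -24
Third differences constant at -24.
-200 − 24 = -224;  -930 − 224 = -1154;  -3185 − 1154 = -4339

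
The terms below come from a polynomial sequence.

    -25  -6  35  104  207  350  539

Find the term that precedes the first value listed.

D1: 19, 41, 69, 103, 143, 189
D2: 22, 28, 34, 40, 46
D3: 6, 6, 6, 6
The third differences are constant at 6.
Work back: 22 − 6 = 16;  19 − 16 = 3;  -25 − 3 = -28

-28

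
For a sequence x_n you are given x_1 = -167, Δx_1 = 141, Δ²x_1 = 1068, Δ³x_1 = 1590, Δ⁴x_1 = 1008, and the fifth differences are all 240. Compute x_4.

5050

Build the table forward from the leading diagonal:
Fifth differences: 240, 240, 240, 240
Fourth differences: 1008, 1248, 1488, 1728
Third differences: 1590, 2598, 3846, 5334
Second differences: 1068, 2658, 5256, 9102
First differences: 141, 1209, 3867, 9123
x: -167, -26, 1183, 5050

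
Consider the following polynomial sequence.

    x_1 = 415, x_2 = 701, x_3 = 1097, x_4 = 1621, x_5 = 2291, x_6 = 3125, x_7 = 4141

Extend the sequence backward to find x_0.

221

First differences: 286  396  524  670  834  1016
Second differences: 110  128  146  164  182
Third differences: 18  18  18  18
The third differences are constant at 18.
Work back: 110 − 18 = 92;  286 − 92 = 194;  415 − 194 = 221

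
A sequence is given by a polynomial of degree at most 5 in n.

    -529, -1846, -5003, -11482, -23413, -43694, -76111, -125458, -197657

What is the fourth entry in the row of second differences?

-8350

First differences: -1317, -3157, -6479, -11931, -20281, -32417, -49347, -72199
Second differences: -1840, -3322, -5452, -8350, -12136, -16930, -22852
Third differences: -1482, -2130, -2898, -3786, -4794, -5922
Fourth differences: -648, -768, -888, -1008, -1128
Fifth differences: -120, -120, -120, -120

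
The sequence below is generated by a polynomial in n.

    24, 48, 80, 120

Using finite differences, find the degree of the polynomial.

2

First differences: 24, 32, 40
Second differences: 8, 8
The second differences are constant, so the polynomial has degree 2.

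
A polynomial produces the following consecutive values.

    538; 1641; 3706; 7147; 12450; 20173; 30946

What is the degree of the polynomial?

First differences: 1103, 2065, 3441, 5303, 7723, 10773
Second differences: 962, 1376, 1862, 2420, 3050
Third differences: 414, 486, 558, 630
Fourth differences: 72, 72, 72
The fourth differences are constant, so the polynomial has degree 4.

4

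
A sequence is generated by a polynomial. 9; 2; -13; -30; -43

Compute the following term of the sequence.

-7 , -15 , -17 , -13
-8 , -2 , 4
6 , 6
The third differences are constant (6).
4 + 6 = 10;  -13 + 10 = -3;  -43 − 3 = -46

-46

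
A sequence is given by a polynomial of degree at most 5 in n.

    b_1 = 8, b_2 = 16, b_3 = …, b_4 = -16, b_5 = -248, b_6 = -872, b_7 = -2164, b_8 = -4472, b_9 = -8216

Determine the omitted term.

Using the last 6 terms:
First differences: -232, -624, -1292, -2308, -3744
Second differences: -392, -668, -1016, -1436
Third differences: -276, -348, -420
Fourth differences: -72, -72
Constant fourth difference = -72.
Extend backward: -276 + 72 = -204;  -392 + 204 = -188;  -232 + 188 = -44;  -16 + 44 = 28

28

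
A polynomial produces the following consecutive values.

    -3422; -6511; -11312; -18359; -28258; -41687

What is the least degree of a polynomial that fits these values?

First differences: -3089, -4801, -7047, -9899, -13429
Second differences: -1712, -2246, -2852, -3530
Third differences: -534, -606, -678
Fourth differences: -72, -72
The fourth differences are constant, so the polynomial has degree 4.

4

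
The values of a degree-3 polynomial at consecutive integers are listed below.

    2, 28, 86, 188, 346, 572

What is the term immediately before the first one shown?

-4

26  58  102  158  226
32  44  56  68
12  12  12
The third differences are constant at 12.
Work back: 32 − 12 = 20;  26 − 20 = 6;  2 − 6 = -4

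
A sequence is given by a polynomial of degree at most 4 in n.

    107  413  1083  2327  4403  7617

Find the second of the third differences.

Δ: 306, 670, 1244, 2076, 3214
Δ²: 364, 574, 832, 1138
Δ³: 210, 258, 306
Δ⁴: 48, 48

258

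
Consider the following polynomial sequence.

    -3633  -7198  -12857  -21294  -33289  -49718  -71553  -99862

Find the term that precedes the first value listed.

-1574

Δ: -3565  -5659  -8437  -11995  -16429  -21835  -28309
Δ²: -2094  -2778  -3558  -4434  -5406  -6474
Δ³: -684  -780  -876  -972  -1068
Δ⁴: -96  -96  -96  -96
The fourth differences are constant at -96.
Work back: -684 + 96 = -588;  -2094 + 588 = -1506;  -3565 + 1506 = -2059;  -3633 + 2059 = -1574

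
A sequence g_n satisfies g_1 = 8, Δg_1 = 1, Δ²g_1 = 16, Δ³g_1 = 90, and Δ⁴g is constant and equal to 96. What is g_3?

26

Build the table forward from the leading diagonal:
Fourth differences: 96  96  96
Third differences: 90  186  282
Second differences: 16  106  292
First differences: 1  17  123
g: 8  9  26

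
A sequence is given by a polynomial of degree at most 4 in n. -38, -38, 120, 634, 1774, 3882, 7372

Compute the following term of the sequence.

0, 158, 514, 1140, 2108, 3490
158, 356, 626, 968, 1382
198, 270, 342, 414
72, 72, 72
The fourth differences are constant (72).
414 + 72 = 486;  1382 + 486 = 1868;  3490 + 1868 = 5358;  7372 + 5358 = 12730

12730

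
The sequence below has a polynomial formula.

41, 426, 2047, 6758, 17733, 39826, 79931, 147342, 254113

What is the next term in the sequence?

415418

Δ: 385 , 1621 , 4711 , 10975 , 22093 , 40105 , 67411 , 106771
Δ²: 1236 , 3090 , 6264 , 11118 , 18012 , 27306 , 39360
Δ³: 1854 , 3174 , 4854 , 6894 , 9294 , 12054
Δ⁴: 1320 , 1680 , 2040 , 2400 , 2760
Δ⁵: 360 , 360 , 360 , 360
The fifth differences are constant (360).
2760 + 360 = 3120;  12054 + 3120 = 15174;  39360 + 15174 = 54534;  106771 + 54534 = 161305;  254113 + 161305 = 415418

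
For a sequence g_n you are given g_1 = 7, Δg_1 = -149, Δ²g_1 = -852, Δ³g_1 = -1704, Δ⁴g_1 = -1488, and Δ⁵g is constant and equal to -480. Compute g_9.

-251505

Build the table forward from the leading diagonal:
Fifth differences: -480, -480, -480, -480, -480, -480, -480, -480, -480
Fourth differences: -1488, -1968, -2448, -2928, -3408, -3888, -4368, -4848, -5328
Third differences: -1704, -3192, -5160, -7608, -10536, -13944, -17832, -22200, -27048
Second differences: -852, -2556, -5748, -10908, -18516, -29052, -42996, -60828, -83028
First differences: -149, -1001, -3557, -9305, -20213, -38729, -67781, -110777, -171605
g: 7, -142, -1143, -4700, -14005, -34218, -72947, -140728, -251505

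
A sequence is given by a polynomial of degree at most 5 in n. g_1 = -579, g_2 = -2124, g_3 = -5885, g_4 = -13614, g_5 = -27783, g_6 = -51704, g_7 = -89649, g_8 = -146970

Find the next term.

-230219

First differences: -1545, -3761, -7729, -14169, -23921, -37945, -57321
Second differences: -2216, -3968, -6440, -9752, -14024, -19376
Third differences: -1752, -2472, -3312, -4272, -5352
Fourth differences: -720, -840, -960, -1080
Fifth differences: -120, -120, -120
Constant fifth difference = -120, so extend:
-1080 − 120 = -1200;  -5352 − 1200 = -6552;  -19376 − 6552 = -25928;  -57321 − 25928 = -83249;  -146970 − 83249 = -230219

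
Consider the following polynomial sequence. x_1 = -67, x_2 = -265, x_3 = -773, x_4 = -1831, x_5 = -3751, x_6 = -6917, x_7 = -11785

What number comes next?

-18883

First differences: -198, -508, -1058, -1920, -3166, -4868
Second differences: -310, -550, -862, -1246, -1702
Third differences: -240, -312, -384, -456
Fourth differences: -72, -72, -72
Fourth differences constant at -72.
-456 − 72 = -528;  -1702 − 528 = -2230;  -4868 − 2230 = -7098;  -11785 − 7098 = -18883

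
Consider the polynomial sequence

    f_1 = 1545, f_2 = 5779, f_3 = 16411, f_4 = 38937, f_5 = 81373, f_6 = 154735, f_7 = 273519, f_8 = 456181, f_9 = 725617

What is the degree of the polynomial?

5

Δ: 4234, 10632, 22526, 42436, 73362, 118784, 182662, 269436
Δ²: 6398, 11894, 19910, 30926, 45422, 63878, 86774
Δ³: 5496, 8016, 11016, 14496, 18456, 22896
Δ⁴: 2520, 3000, 3480, 3960, 4440
Δ⁵: 480, 480, 480, 480
The fifth differences are constant, so the polynomial has degree 5.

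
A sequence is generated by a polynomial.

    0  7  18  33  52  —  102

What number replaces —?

Using the first 5 terms:
7, 11, 15, 19
4, 4, 4
Constant second difference = 4.
Extend forward: 19 + 4 = 23;  52 + 23 = 75

75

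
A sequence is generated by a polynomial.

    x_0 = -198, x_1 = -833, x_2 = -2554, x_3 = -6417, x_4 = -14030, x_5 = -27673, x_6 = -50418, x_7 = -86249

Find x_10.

-328298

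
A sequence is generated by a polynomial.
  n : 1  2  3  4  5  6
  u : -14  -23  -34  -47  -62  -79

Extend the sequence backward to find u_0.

-7

D1: -9  -11  -13  -15  -17
D2: -2  -2  -2  -2
The second differences are constant at -2.
Work back: -9 + 2 = -7;  -14 + 7 = -7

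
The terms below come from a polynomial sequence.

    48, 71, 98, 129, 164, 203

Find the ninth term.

344

First differences: 23 , 27 , 31 , 35 , 39
Second differences: 4 , 4 , 4 , 4
The second differences are constant (4).
39 + 4 = 43;  203 + 43 = 246
43 + 4 = 47;  246 + 47 = 293
47 + 4 = 51;  293 + 51 = 344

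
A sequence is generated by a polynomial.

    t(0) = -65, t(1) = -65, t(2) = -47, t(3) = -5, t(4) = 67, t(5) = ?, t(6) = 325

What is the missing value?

175

Using the first 5 terms:
First differences: 0, 18, 42, 72
Second differences: 18, 24, 30
Third differences: 6, 6
Constant third difference = 6.
Extend forward: 30 + 6 = 36;  72 + 36 = 108;  67 + 108 = 175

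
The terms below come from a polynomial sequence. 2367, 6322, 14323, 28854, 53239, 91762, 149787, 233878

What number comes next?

3955 , 8001 , 14531 , 24385 , 38523 , 58025 , 84091
4046 , 6530 , 9854 , 14138 , 19502 , 26066
2484 , 3324 , 4284 , 5364 , 6564
840 , 960 , 1080 , 1200
120 , 120 , 120
Fifth differences constant at 120.
1200 + 120 = 1320;  6564 + 1320 = 7884;  26066 + 7884 = 33950;  84091 + 33950 = 118041;  233878 + 118041 = 351919

351919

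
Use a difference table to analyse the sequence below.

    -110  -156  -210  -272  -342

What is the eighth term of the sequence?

-46, -54, -62, -70
-8, -8, -8
Constant second difference = -8, so extend:
-70 − 8 = -78;  -342 − 78 = -420
-78 − 8 = -86;  -420 − 86 = -506
-86 − 8 = -94;  -506 − 94 = -600

-600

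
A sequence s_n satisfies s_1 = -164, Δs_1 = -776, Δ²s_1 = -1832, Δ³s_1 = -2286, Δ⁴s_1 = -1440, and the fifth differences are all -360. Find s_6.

Build the table forward from the leading diagonal:
D5: -360  -360  -360  -360  -360  -360
D4: -1440  -1800  -2160  -2520  -2880  -3240
D3: -2286  -3726  -5526  -7686  -10206  -13086
D2: -1832  -4118  -7844  -13370  -21056  -31262
D1: -776  -2608  -6726  -14570  -27940  -48996
s: -164  -940  -3548  -10274  -24844  -52784

-52784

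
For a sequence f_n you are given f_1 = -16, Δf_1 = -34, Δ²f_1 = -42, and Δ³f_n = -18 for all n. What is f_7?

-1210

Build the table forward from the leading diagonal:
D3: -18  -18  -18  -18  -18  -18  -18
D2: -42  -60  -78  -96  -114  -132  -150
D1: -34  -76  -136  -214  -310  -424  -556
f: -16  -50  -126  -262  -476  -786  -1210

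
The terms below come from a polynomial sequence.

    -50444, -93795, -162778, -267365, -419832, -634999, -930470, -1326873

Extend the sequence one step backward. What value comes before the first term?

Δ: -43351  -68983  -104587  -152467  -215167  -295471  -396403
Δ²: -25632  -35604  -47880  -62700  -80304  -100932
Δ³: -9972  -12276  -14820  -17604  -20628
Δ⁴: -2304  -2544  -2784  -3024
Δ⁵: -240  -240  -240
The fifth differences are constant at -240.
Work back: -2304 + 240 = -2064;  -9972 + 2064 = -7908;  -25632 + 7908 = -17724;  -43351 + 17724 = -25627;  -50444 + 25627 = -24817

-24817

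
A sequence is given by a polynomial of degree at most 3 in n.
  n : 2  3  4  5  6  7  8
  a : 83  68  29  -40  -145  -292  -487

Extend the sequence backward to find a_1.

80

Δ: -15  -39  -69  -105  -147  -195
Δ²: -24  -30  -36  -42  -48
Δ³: -6  -6  -6  -6
The third differences are constant at -6.
Work back: -24 + 6 = -18;  -15 + 18 = 3;  83 − 3 = 80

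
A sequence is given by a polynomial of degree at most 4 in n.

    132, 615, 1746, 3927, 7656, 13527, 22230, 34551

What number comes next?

Δ: 483 , 1131 , 2181 , 3729 , 5871 , 8703 , 12321
Δ²: 648 , 1050 , 1548 , 2142 , 2832 , 3618
Δ³: 402 , 498 , 594 , 690 , 786
Δ⁴: 96 , 96 , 96 , 96
Fourth differences constant at 96.
786 + 96 = 882;  3618 + 882 = 4500;  12321 + 4500 = 16821;  34551 + 16821 = 51372

51372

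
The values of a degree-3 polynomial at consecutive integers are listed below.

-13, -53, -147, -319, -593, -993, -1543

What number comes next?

-40, -94, -172, -274, -400, -550
-54, -78, -102, -126, -150
-24, -24, -24, -24
Third differences constant at -24.
-150 − 24 = -174;  -550 − 174 = -724;  -1543 − 724 = -2267

-2267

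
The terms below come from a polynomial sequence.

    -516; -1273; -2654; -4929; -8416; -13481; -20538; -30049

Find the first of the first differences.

-757

Δ: -757, -1381, -2275, -3487, -5065, -7057, -9511
Δ²: -624, -894, -1212, -1578, -1992, -2454
Δ³: -270, -318, -366, -414, -462
Δ⁴: -48, -48, -48, -48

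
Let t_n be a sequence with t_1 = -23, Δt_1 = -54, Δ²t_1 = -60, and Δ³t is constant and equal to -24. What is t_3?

Build the table forward from the leading diagonal:
D3: -24, -24, -24
D2: -60, -84, -108
D1: -54, -114, -198
t: -23, -77, -191

-191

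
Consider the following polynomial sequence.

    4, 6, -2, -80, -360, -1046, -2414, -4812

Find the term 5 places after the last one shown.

-49472

2, -8, -78, -280, -686, -1368, -2398
-10, -70, -202, -406, -682, -1030
-60, -132, -204, -276, -348
-72, -72, -72, -72
Fourth differences constant at -72.
-348 − 72 = -420;  -1030 − 420 = -1450;  -2398 − 1450 = -3848;  -4812 − 3848 = -8660
-420 − 72 = -492;  -1450 − 492 = -1942;  -3848 − 1942 = -5790;  -8660 − 5790 = -14450
-492 − 72 = -564;  -1942 − 564 = -2506;  -5790 − 2506 = -8296;  -14450 − 8296 = -22746
-564 − 72 = -636;  -2506 − 636 = -3142;  -8296 − 3142 = -11438;  -22746 − 11438 = -34184
-636 − 72 = -708;  -3142 − 708 = -3850;  -11438 − 3850 = -15288;  -34184 − 15288 = -49472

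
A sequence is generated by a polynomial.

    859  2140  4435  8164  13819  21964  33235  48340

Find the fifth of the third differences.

708

D1: 1281, 2295, 3729, 5655, 8145, 11271, 15105
D2: 1014, 1434, 1926, 2490, 3126, 3834
D3: 420, 492, 564, 636, 708
D4: 72, 72, 72, 72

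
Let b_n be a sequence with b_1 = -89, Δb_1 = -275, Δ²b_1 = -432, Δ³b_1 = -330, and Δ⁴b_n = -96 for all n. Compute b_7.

-16259

Build the table forward from the leading diagonal:
D4: -96, -96, -96, -96, -96, -96, -96
D3: -330, -426, -522, -618, -714, -810, -906
D2: -432, -762, -1188, -1710, -2328, -3042, -3852
D1: -275, -707, -1469, -2657, -4367, -6695, -9737
b: -89, -364, -1071, -2540, -5197, -9564, -16259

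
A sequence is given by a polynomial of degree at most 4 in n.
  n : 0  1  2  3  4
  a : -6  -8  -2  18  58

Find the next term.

First differences: -2  6  20  40
Second differences: 8  14  20
Third differences: 6  6
Third differences constant at 6.
20 + 6 = 26;  40 + 26 = 66;  58 + 66 = 124

124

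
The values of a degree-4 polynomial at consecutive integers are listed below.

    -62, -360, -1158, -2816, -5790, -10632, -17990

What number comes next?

-28608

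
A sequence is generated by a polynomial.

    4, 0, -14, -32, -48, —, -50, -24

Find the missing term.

-56

Using the first 5 terms:
Δ: -4  -14  -18  -16
Δ²: -10  -4  2
Δ³: 6  6
Constant third difference = 6.
Extend forward: 2 + 6 = 8;  -16 + 8 = -8;  -48 − 8 = -56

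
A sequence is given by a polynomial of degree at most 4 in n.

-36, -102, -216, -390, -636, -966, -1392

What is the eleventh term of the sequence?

-4296

Δ: -66, -114, -174, -246, -330, -426
Δ²: -48, -60, -72, -84, -96
Δ³: -12, -12, -12, -12
Third differences constant at -12.
-96 − 12 = -108;  -426 − 108 = -534;  -1392 − 534 = -1926
-108 − 12 = -120;  -534 − 120 = -654;  -1926 − 654 = -2580
-120 − 12 = -132;  -654 − 132 = -786;  -2580 − 786 = -3366
-132 − 12 = -144;  -786 − 144 = -930;  -3366 − 930 = -4296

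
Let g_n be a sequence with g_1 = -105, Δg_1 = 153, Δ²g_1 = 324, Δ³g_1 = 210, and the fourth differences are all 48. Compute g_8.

Build the table forward from the leading diagonal:
D4: 48, 48, 48, 48, 48, 48, 48, 48
D3: 210, 258, 306, 354, 402, 450, 498, 546
D2: 324, 534, 792, 1098, 1452, 1854, 2304, 2802
D1: 153, 477, 1011, 1803, 2901, 4353, 6207, 8511
g: -105, 48, 525, 1536, 3339, 6240, 10593, 16800

16800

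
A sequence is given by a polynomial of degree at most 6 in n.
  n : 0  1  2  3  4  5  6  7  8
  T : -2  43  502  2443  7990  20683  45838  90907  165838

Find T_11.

714283

Δ: 45, 459, 1941, 5547, 12693, 25155, 45069, 74931
Δ²: 414, 1482, 3606, 7146, 12462, 19914, 29862
Δ³: 1068, 2124, 3540, 5316, 7452, 9948
Δ⁴: 1056, 1416, 1776, 2136, 2496
Δ⁵: 360, 360, 360, 360
The fifth differences are constant (360).
2496 + 360 = 2856;  9948 + 2856 = 12804;  29862 + 12804 = 42666;  74931 + 42666 = 117597;  165838 + 117597 = 283435
2856 + 360 = 3216;  12804 + 3216 = 16020;  42666 + 16020 = 58686;  117597 + 58686 = 176283;  283435 + 176283 = 459718
3216 + 360 = 3576;  16020 + 3576 = 19596;  58686 + 19596 = 78282;  176283 + 78282 = 254565;  459718 + 254565 = 714283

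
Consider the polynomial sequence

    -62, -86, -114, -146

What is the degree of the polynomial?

2

-24, -28, -32
-4, -4
The second differences are constant, so the polynomial has degree 2.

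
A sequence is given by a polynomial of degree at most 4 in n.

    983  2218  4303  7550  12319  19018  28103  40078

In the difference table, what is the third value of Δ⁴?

First differences: 1235, 2085, 3247, 4769, 6699, 9085, 11975
Second differences: 850, 1162, 1522, 1930, 2386, 2890
Third differences: 312, 360, 408, 456, 504
Fourth differences: 48, 48, 48, 48

48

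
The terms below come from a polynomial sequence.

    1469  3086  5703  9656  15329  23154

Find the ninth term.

Δ: 1617  2617  3953  5673  7825
Δ²: 1000  1336  1720  2152
Δ³: 336  384  432
Δ⁴: 48  48
The fourth differences are constant (48).
432 + 48 = 480;  2152 + 480 = 2632;  7825 + 2632 = 10457;  23154 + 10457 = 33611
480 + 48 = 528;  2632 + 528 = 3160;  10457 + 3160 = 13617;  33611 + 13617 = 47228
528 + 48 = 576;  3160 + 576 = 3736;  13617 + 3736 = 17353;  47228 + 17353 = 64581

64581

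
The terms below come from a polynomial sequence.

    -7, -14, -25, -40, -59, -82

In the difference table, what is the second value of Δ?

D1: -7, -11, -15, -19, -23
D2: -4, -4, -4, -4

-11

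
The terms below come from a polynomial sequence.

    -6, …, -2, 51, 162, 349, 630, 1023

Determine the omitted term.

-15

Using the last 6 terms:
Δ: 53, 111, 187, 281, 393
Δ²: 58, 76, 94, 112
Δ³: 18, 18, 18
Constant third difference = 18.
Extend backward: 58 − 18 = 40;  53 − 40 = 13;  -2 − 13 = -15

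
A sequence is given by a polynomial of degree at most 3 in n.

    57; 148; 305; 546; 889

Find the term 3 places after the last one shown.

D1: 91, 157, 241, 343
D2: 66, 84, 102
D3: 18, 18
Third differences constant at 18.
102 + 18 = 120;  343 + 120 = 463;  889 + 463 = 1352
120 + 18 = 138;  463 + 138 = 601;  1352 + 601 = 1953
138 + 18 = 156;  601 + 156 = 757;  1953 + 757 = 2710

2710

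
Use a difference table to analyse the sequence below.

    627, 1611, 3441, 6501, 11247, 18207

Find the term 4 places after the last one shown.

D1: 984, 1830, 3060, 4746, 6960
D2: 846, 1230, 1686, 2214
D3: 384, 456, 528
D4: 72, 72
The fourth differences are constant (72).
528 + 72 = 600;  2214 + 600 = 2814;  6960 + 2814 = 9774;  18207 + 9774 = 27981
600 + 72 = 672;  2814 + 672 = 3486;  9774 + 3486 = 13260;  27981 + 13260 = 41241
672 + 72 = 744;  3486 + 744 = 4230;  13260 + 4230 = 17490;  41241 + 17490 = 58731
744 + 72 = 816;  4230 + 816 = 5046;  17490 + 5046 = 22536;  58731 + 22536 = 81267

81267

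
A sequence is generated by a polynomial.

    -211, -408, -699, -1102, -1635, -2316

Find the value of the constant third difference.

Δ: -197, -291, -403, -533, -681
Δ²: -94, -112, -130, -148
Δ³: -18, -18, -18

-18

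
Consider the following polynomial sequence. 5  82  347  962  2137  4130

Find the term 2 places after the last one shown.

11842

First differences: 77 , 265 , 615 , 1175 , 1993
Second differences: 188 , 350 , 560 , 818
Third differences: 162 , 210 , 258
Fourth differences: 48 , 48
Fourth differences constant at 48.
258 + 48 = 306;  818 + 306 = 1124;  1993 + 1124 = 3117;  4130 + 3117 = 7247
306 + 48 = 354;  1124 + 354 = 1478;  3117 + 1478 = 4595;  7247 + 4595 = 11842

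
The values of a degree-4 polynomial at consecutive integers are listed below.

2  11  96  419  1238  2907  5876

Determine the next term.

10691

First differences: 9  85  323  819  1669  2969
Second differences: 76  238  496  850  1300
Third differences: 162  258  354  450
Fourth differences: 96  96  96
The fourth differences are constant (96).
450 + 96 = 546;  1300 + 546 = 1846;  2969 + 1846 = 4815;  5876 + 4815 = 10691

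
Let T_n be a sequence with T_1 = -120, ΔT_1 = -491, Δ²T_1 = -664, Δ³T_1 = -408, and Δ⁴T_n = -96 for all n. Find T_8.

Build the table forward from the leading diagonal:
D4: -96, -96, -96, -96, -96, -96, -96, -96
D3: -408, -504, -600, -696, -792, -888, -984, -1080
D2: -664, -1072, -1576, -2176, -2872, -3664, -4552, -5536
D1: -491, -1155, -2227, -3803, -5979, -8851, -12515, -17067
T: -120, -611, -1766, -3993, -7796, -13775, -22626, -35141

-35141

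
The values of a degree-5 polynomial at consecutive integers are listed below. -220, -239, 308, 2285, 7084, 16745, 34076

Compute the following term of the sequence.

Δ: -19, 547, 1977, 4799, 9661, 17331
Δ²: 566, 1430, 2822, 4862, 7670
Δ³: 864, 1392, 2040, 2808
Δ⁴: 528, 648, 768
Δ⁵: 120, 120
Fifth differences constant at 120.
768 + 120 = 888;  2808 + 888 = 3696;  7670 + 3696 = 11366;  17331 + 11366 = 28697;  34076 + 28697 = 62773

62773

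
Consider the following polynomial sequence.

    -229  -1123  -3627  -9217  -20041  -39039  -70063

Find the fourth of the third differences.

-3852

First differences: -894, -2504, -5590, -10824, -18998, -31024
Second differences: -1610, -3086, -5234, -8174, -12026
Third differences: -1476, -2148, -2940, -3852
Fourth differences: -672, -792, -912
Fifth differences: -120, -120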